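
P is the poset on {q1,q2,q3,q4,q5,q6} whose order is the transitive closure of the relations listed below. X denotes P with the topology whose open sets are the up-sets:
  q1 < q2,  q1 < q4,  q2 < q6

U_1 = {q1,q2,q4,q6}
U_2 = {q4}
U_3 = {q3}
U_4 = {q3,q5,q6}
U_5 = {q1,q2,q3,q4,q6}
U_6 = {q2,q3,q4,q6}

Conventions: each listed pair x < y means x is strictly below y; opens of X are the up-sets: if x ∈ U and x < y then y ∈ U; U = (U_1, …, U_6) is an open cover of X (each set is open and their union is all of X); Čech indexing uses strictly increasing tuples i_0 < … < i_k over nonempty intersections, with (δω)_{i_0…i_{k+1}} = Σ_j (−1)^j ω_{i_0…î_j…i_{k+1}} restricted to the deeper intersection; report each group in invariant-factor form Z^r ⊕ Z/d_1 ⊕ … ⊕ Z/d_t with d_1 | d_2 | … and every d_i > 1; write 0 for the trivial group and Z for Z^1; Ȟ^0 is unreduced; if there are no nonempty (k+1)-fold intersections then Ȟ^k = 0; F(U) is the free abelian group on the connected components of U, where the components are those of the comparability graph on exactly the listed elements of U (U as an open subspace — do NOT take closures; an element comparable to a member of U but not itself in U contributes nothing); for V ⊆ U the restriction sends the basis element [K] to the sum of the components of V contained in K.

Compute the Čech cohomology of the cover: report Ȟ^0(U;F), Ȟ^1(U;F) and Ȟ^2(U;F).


Ȟ^0(U;F) ≅ Z^3, Ȟ^1(U;F) ≅ 0 and Ȟ^2(U;F) ≅ 0

nerve simplices:
  U12={q4} U14={q6} U15={q1,q2,q4,q6} U16={q2,q4,q6} U25={q4} U26={q4} U34={q3} U35={q3} U36={q3} U45={q3,q6} U46={q3,q6} U56={q2,q3,q4,q6}
  U125={q4} U126={q4} U145={q6} U146={q6} U156={q2,q4,q6} U256={q4} U345={q3} U346={q3} U356={q3} U456={q3,q6}
  U1256={q4} U1456={q6} U3456={q3}
components per intersection:
  U1: {q1,q2,q4,q6}
  U2: {q4}
  U3: {q3}
  U4: {q3} {q5} {q6}
  U5: {q1,q2,q4,q6} {q3}
  U6: {q2,q6} {q3} {q4}
  U12: {q4}
  U14: {q6}
  U15: {q1,q2,q4,q6}
  U16: {q2,q6} {q4}
  U25: {q4}
  U26: {q4}
  U34: {q3}
  U35: {q3}
  U36: {q3}
  U45: {q3} {q6}
  U46: {q3} {q6}
  U56: {q2,q6} {q3} {q4}
  U125: {q4}
  U126: {q4}
  U145: {q6}
  U146: {q6}
  U156: {q2,q6} {q4}
  U256: {q4}
  U345: {q3}
  U346: {q3}
  U356: {q3}
  U456: {q3} {q6}
  U1256: {q4}
  U1456: {q6}
  U3456: {q3}
C dims 11,17,12,3; δ0: rk 8, SNF 1^8; δ1: rk 9, SNF 1^9; δ2: rk 3, SNF 1^3
degree 0: 11−8−0 = 3 → Ȟ^0 ≅ Z^3
degree 1: 17−9−8 = 0 → Ȟ^1 ≅ 0
degree 2: 12−3−9 = 0 → Ȟ^2 ≅ 0


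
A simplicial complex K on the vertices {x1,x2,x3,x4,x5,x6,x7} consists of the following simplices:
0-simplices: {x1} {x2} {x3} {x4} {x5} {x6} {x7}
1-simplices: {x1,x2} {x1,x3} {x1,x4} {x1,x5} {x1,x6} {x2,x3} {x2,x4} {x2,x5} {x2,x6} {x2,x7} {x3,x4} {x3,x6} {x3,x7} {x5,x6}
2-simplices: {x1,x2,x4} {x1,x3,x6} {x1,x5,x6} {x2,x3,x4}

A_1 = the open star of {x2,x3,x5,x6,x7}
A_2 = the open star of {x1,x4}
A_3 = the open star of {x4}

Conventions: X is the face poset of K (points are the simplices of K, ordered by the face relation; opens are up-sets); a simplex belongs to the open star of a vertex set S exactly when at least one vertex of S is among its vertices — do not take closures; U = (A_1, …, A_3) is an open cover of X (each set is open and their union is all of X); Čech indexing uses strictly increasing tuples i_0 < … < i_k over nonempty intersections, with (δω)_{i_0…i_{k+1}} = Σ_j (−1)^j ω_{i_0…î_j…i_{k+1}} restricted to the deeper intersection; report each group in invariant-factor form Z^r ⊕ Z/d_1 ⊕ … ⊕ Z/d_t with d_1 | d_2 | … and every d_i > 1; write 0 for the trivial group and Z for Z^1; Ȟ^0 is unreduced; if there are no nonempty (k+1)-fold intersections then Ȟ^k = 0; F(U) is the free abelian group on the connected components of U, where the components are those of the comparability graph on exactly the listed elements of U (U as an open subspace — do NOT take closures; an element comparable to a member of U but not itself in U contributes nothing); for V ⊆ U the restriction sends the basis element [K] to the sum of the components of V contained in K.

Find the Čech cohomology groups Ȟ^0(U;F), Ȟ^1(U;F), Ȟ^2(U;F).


nerve simplices:
  A1={{x2},{x3},{x5},{x6},{x7},{x1,x2},{x1,x3},{x1,x5},{x1,x6},{x2,x3},{x2,x4},{x2,x5},{x2,x6},{x2,x7},{x3,x4},{x3,x6},{x3,x7},{x5,x6},{x1,x2,x4},{x1,x3,x6},{x1,x5,x6},{x2,x3,x4}} A2={{x1},{x4},{x1,x2},{x1,x3},{x1,x4},{x1,x5},{x1,x6},{x2,x4},{x3,x4},{x1,x2,x4},{x1,x3,x6},{x1,x5,x6},{x2,x3,x4}} A3={{x4},{x1,x4},{x2,x4},{x3,x4},{x1,x2,x4},{x2,x3,x4}}
  A12={{x1,x2},{x1,x3},{x1,x5},{x1,x6},{x2,x4},{x3,x4},{x1,x2,x4},{x1,x3,x6},{x1,x5,x6},{x2,x3,x4}} A13={{x2,x4},{x3,x4},{x1,x2,x4},{x2,x3,x4}} A23={{x4},{x1,x4},{x2,x4},{x3,x4},{x1,x2,x4},{x2,x3,x4}}
  A123={{x2,x4},{x3,x4},{x1,x2,x4},{x2,x3,x4}}
components per intersection:
  A1: {{x2},{x3},{x5},{x6},{x7},{x1,x2},{x1,x3},{x1,x5},{x1,x6},{x2,x3},{x2,x4},{x2,x5},{x2,x6},{x2,x7},{x3,x4},{x3,x6},{x3,x7},{x5,x6},{x1,x2,x4},{x1,x3,x6},{x1,x5,x6},{x2,x3,x4}}
  A2: {{x1},{x4},{x1,x2},{x1,x3},{x1,x4},{x1,x5},{x1,x6},{x2,x4},{x3,x4},{x1,x2,x4},{x1,x3,x6},{x1,x5,x6},{x2,x3,x4}}
  A3: {{x4},{x1,x4},{x2,x4},{x3,x4},{x1,x2,x4},{x2,x3,x4}}
  A12: {{x1,x2},{x2,x4},{x3,x4},{x1,x2,x4},{x2,x3,x4}} {{x1,x3},{x1,x5},{x1,x6},{x1,x3,x6},{x1,x5,x6}}
  A13: {{x2,x4},{x3,x4},{x1,x2,x4},{x2,x3,x4}}
  A23: {{x4},{x1,x4},{x2,x4},{x3,x4},{x1,x2,x4},{x2,x3,x4}}
  A123: {{x2,x4},{x3,x4},{x1,x2,x4},{x2,x3,x4}}
C dims 3,4,1; δ0: rk 2, SNF 1^2; δ1: rk 1, SNF 1^1
degree 0: 3−2−0 = 1 → Ȟ^0 ≅ Z
degree 1: 4−1−2 = 1 → Ȟ^1 ≅ Z
degree 2: 1−0−1 = 0 → Ȟ^2 ≅ 0

Ȟ^0 ≅ Z, Ȟ^1 ≅ Z and Ȟ^2 ≅ 0


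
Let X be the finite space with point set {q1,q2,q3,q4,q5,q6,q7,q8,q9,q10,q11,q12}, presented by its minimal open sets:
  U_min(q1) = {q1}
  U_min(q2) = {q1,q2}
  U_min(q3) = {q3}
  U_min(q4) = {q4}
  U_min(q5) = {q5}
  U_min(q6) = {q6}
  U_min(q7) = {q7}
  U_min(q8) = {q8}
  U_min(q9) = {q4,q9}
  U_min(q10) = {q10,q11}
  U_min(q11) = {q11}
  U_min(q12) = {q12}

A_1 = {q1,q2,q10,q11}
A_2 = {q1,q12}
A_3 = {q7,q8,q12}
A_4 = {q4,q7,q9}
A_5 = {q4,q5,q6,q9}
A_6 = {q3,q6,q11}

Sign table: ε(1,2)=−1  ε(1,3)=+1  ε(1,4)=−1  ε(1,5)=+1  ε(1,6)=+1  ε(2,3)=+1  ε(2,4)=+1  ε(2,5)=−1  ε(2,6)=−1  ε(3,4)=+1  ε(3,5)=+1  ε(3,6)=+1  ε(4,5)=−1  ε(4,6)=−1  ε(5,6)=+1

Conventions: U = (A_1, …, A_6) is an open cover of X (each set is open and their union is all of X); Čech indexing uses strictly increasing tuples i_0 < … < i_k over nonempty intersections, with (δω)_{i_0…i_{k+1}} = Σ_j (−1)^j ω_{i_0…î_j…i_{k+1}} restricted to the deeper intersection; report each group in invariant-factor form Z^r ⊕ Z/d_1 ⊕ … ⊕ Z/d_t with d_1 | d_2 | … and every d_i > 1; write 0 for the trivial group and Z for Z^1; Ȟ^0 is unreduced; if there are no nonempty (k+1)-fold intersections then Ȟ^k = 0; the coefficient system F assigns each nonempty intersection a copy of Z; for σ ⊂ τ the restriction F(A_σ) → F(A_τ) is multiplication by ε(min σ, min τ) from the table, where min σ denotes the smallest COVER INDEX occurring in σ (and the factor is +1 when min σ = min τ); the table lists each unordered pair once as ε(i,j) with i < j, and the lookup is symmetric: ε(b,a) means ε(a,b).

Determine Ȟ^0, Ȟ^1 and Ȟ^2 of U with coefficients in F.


nerve of the cover:
  A12={q1} A16={q11} A23={q12} A34={q7} A45={q4,q9} A56={q6}
C dims 6,6; δ0: rk 5, SNF 1^5
Ȟ^0 = (6 − 5) − 0 = 1, so Ȟ^0 ≅ Z
Ȟ^1 = (6 − 0) − 5 = 1, so Ȟ^1 ≅ Z
Ȟ^2 = (0 − 0) − 0 = 0, so Ȟ^2 ≅ 0

Ȟ^0 ≅ Z,  Ȟ^1 ≅ Z,  Ȟ^2 ≅ 0


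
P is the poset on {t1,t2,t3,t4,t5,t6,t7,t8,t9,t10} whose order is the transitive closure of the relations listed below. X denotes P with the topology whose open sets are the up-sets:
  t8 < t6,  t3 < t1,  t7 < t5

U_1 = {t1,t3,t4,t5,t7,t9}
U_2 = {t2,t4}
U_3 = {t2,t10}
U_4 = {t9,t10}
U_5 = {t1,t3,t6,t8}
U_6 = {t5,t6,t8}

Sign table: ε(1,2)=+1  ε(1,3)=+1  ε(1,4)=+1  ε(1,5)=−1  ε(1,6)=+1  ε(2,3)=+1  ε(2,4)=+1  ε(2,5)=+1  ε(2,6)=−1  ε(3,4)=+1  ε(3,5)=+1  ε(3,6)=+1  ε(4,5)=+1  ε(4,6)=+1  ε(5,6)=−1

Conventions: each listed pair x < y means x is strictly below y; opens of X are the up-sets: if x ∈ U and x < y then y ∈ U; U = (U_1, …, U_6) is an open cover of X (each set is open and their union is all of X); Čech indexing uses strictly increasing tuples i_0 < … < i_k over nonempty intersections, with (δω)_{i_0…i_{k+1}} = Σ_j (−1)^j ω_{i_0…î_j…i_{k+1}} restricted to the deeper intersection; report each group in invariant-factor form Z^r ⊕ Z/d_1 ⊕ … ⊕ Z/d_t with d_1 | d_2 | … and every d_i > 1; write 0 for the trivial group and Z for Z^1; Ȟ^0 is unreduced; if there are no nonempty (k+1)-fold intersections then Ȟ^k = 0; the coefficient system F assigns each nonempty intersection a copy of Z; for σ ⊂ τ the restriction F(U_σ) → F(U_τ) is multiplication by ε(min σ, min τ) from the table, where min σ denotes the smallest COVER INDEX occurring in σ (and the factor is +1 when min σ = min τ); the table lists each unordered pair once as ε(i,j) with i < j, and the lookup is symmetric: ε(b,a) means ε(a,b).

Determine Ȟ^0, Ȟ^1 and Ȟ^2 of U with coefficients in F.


Ȟ^0 ≅ Z, Ȟ^1 ≅ Z^2 and Ȟ^2 ≅ 0

nerve simplices:
  U12={t4} U14={t9} U15={t1,t3} U16={t5} U23={t2} U34={t10} U56={t6,t8}
C dims 6,7; δ0: rk 5, SNF 1^5
degree 0: 6−5−0 = 1 → Ȟ^0 ≅ Z
degree 1: 7−0−5 = 2 → Ȟ^1 ≅ Z^2
degree 2: 0−0−0 = 0 → Ȟ^2 ≅ 0


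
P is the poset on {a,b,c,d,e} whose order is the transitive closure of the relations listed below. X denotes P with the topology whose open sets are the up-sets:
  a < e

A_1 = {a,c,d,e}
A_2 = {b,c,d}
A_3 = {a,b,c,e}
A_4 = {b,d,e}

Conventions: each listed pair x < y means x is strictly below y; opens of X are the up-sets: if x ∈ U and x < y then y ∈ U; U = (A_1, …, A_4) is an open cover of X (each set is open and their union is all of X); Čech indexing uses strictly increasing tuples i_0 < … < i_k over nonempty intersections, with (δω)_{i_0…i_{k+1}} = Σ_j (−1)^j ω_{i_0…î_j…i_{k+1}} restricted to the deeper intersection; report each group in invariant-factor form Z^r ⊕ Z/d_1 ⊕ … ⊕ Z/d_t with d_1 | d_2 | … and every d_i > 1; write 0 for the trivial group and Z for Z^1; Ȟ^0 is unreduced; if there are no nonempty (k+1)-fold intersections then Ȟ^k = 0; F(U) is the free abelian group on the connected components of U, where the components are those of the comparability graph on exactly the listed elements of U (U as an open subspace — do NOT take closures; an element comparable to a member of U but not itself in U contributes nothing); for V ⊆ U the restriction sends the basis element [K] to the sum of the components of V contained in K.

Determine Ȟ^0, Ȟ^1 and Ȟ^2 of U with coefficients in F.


nerve simplices:
  A12={c,d} A13={a,c,e} A14={d,e} A23={b,c} A24={b,d} A34={b,e}
  A123={c} A124={d} A134={e} A234={b}
components per intersection:
  A1: {a,e} {c} {d}
  A2: {b} {c} {d}
  A3: {a,e} {b} {c}
  A4: {b} {d} {e}
  A12: {c} {d}
  A13: {a,e} {c}
  A14: {d} {e}
  A23: {b} {c}
  A24: {b} {d}
  A34: {b} {e}
  A123: {c}
  A124: {d}
  A134: {e}
  A234: {b}
C dims 12,12,4; δ0: rk 8, SNF 1^8; δ1: rk 4, SNF 1^4
degree 0: 12−8−0 = 4 → Ȟ^0 ≅ Z^4
degree 1: 12−4−8 = 0 → Ȟ^1 ≅ 0
degree 2: 4−0−4 = 0 → Ȟ^2 ≅ 0

Ȟ^0(U;F) ≅ Z^4, Ȟ^1(U;F) ≅ 0, Ȟ^2(U;F) ≅ 0


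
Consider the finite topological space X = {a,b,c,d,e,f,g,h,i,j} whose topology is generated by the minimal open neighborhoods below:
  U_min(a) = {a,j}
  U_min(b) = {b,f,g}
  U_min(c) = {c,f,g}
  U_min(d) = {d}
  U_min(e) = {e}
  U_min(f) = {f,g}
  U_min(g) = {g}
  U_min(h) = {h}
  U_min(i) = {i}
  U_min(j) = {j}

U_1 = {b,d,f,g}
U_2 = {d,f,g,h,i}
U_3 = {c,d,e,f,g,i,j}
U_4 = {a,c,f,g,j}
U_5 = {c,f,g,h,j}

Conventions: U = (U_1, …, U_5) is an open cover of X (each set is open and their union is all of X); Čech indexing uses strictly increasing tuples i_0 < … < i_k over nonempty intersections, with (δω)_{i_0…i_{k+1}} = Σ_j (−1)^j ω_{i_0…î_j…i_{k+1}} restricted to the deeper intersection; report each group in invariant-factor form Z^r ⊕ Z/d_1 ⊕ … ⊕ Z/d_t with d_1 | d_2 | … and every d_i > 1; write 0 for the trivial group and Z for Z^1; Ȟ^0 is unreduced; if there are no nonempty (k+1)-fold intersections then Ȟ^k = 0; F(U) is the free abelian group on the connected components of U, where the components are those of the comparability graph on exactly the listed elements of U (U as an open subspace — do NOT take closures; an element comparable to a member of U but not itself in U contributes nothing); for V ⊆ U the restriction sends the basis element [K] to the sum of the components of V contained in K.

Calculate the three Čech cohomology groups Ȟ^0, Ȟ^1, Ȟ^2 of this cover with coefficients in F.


Ȟ^0 = Z^6,  Ȟ^1 = 0,  Ȟ^2 = 0

nerve simplices:
  U12={d,f,g} U13={d,f,g} U14={f,g} U15={f,g} U23={d,f,g,i} U24={f,g} U25={f,g,h} U34={c,f,g,j} U35={c,f,g,j} U45={c,f,g,j}
  U123={d,f,g} U124={f,g} U125={f,g} U134={f,g} U135={f,g} U145={f,g} U234={f,g} U235={f,g} U245={f,g} U345={c,f,g,j}
  U1234={f,g} U1235={f,g} U1245={f,g} U1345={f,g} U2345={f,g}
  U12345={f,g}
components per intersection:
  U1: {b,f,g} {d}
  U2: {d} {f,g} {h} {i}
  U3: {c,f,g} {d} {e} {i} {j}
  U4: {a,j} {c,f,g}
  U5: {c,f,g} {h} {j}
  U12: {d} {f,g}
  U13: {d} {f,g}
  U14: {f,g}
  U15: {f,g}
  U23: {d} {f,g} {i}
  U24: {f,g}
  U25: {f,g} {h}
  U34: {c,f,g} {j}
  U35: {c,f,g} {j}
  U45: {c,f,g} {j}
  U123: {d} {f,g}
  U124: {f,g}
  U125: {f,g}
  U134: {f,g}
  U135: {f,g}
  U145: {f,g}
  U234: {f,g}
  U235: {f,g}
  U245: {f,g}
  U345: {c,f,g} {j}
  U1234: {f,g}
  U1235: {f,g}
  U1245: {f,g}
  U1345: {f,g}
  U2345: {f,g}
  U12345: {f,g}
C dims 16,18,12,5; δ0: rk 10, SNF 1^10; δ1: rk 8, SNF 1^8; δ2: rk 4, SNF 1^4
degree 0: 16−10−0 = 6 → Ȟ^0 ≅ Z^6
degree 1: 18−8−10 = 0 → Ȟ^1 ≅ 0
degree 2: 12−4−8 = 0 → Ȟ^2 ≅ 0


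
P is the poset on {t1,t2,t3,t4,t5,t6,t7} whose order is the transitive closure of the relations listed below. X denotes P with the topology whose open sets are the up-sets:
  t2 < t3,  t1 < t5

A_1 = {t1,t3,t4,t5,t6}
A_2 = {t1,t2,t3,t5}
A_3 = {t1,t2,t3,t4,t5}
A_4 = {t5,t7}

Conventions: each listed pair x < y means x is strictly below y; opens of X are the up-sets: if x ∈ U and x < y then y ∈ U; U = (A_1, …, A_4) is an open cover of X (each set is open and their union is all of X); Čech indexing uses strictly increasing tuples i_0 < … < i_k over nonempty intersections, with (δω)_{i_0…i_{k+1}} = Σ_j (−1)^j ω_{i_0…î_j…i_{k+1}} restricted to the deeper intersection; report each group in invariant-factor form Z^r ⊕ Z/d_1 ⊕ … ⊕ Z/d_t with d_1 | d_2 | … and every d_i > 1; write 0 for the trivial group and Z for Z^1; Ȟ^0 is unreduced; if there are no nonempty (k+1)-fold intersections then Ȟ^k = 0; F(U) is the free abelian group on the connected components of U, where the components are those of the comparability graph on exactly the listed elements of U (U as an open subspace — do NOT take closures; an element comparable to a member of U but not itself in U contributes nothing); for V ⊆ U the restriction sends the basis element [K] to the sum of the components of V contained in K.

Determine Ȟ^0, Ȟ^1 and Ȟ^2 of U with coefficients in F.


Ȟ^0(U;F) ≅ Z^5, Ȟ^1(U;F) ≅ 0, Ȟ^2(U;F) ≅ 0

nonempty intersections:
  A12={t1,t3,t5} A13={t1,t3,t4,t5} A14={t5} A23={t1,t2,t3,t5} A24={t5} A34={t5}
  A123={t1,t3,t5} A124={t5} A134={t5} A234={t5}
  A1234={t5}
components per intersection:
  A1: {t1,t5} {t3} {t4} {t6}
  A2: {t1,t5} {t2,t3}
  A3: {t1,t5} {t2,t3} {t4}
  A4: {t5} {t7}
  A12: {t1,t5} {t3}
  A13: {t1,t5} {t3} {t4}
  A14: {t5}
  A23: {t1,t5} {t2,t3}
  A24: {t5}
  A34: {t5}
  A123: {t1,t5} {t3}
  A124: {t5}
  A134: {t5}
  A234: {t5}
  A1234: {t5}
C dims 11,10,5,1; δ0: rk 6, SNF 1^6; δ1: rk 4, SNF 1^4; δ2: rk 1, SNF 1^1
Ȟ^0: (11−6)−0=5 ⇒ Z^5
Ȟ^1: (10−4)−6=0 ⇒ 0
Ȟ^2: (5−1)−4=0 ⇒ 0


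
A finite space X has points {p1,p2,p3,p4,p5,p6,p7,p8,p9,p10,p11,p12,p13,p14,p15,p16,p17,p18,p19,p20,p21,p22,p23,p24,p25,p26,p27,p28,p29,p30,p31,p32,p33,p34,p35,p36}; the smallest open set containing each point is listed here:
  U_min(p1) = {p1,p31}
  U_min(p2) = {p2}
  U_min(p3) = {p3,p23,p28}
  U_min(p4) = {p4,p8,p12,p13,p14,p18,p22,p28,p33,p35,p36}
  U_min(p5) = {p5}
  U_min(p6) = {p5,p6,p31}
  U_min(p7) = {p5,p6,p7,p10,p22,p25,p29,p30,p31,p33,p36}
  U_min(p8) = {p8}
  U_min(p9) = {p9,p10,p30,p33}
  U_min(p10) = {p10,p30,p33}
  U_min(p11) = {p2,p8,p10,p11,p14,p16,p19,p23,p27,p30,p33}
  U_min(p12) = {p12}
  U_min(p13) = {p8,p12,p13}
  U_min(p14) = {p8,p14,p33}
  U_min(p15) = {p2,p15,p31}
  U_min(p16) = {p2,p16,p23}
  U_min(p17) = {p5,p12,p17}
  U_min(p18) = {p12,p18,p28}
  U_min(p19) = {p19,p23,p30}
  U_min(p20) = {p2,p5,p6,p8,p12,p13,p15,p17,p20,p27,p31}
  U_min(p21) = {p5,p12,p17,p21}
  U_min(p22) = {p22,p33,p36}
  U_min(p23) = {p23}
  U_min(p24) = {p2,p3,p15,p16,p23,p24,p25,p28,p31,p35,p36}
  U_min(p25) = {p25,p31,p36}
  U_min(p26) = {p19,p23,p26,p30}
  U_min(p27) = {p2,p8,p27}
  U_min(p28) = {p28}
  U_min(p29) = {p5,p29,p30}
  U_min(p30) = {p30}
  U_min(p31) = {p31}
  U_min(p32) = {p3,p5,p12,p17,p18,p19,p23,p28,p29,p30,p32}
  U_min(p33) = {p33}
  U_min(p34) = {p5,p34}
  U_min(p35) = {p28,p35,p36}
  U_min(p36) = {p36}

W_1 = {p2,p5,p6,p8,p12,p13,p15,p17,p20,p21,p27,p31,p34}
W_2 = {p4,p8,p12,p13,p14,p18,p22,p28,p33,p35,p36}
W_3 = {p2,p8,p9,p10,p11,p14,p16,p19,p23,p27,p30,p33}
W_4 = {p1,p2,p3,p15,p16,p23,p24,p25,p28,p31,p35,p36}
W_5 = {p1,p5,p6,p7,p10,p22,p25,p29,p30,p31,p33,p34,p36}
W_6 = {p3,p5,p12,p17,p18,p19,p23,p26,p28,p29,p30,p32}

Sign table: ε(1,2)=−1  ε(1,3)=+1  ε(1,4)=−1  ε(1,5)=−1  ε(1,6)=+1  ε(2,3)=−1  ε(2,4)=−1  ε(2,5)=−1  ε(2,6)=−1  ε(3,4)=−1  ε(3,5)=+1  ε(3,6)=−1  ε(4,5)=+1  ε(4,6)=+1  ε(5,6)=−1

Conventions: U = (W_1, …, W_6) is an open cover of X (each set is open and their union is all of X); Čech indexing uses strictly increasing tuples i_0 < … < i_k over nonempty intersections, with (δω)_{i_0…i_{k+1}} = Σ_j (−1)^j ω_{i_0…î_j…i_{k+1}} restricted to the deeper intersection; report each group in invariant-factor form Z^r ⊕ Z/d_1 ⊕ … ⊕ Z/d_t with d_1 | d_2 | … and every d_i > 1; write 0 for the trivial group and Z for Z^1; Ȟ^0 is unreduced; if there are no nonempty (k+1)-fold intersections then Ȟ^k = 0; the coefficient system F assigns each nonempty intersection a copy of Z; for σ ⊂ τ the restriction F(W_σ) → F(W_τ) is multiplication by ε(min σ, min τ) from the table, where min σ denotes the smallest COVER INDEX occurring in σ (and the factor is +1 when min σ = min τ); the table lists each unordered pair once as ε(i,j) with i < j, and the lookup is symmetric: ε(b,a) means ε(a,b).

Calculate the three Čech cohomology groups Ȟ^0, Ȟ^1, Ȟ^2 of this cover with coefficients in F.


Ȟ^0 = 0; Ȟ^1 = Z/2; Ȟ^2 = Z

nonempty intersections:
  W12={p8,p12,p13} W13={p2,p8,p27} W14={p2,p15,p31} W15={p5,p6,p31,p34} W16={p5,p12,p17} W23={p8,p14,p33} W24={p28,p35,p36} W25={p22,p33,p36} W26={p12,p18,p28} W34={p2,p16,p23} W35={p10,p30,p33} W36={p19,p23,p30} W45={p1,p25,p31,p36} W46={p3,p23,p28} W56={p5,p29,p30}
  W123={p8} W126={p12} W134={p2} W145={p31} W156={p5} W235={p33} W245={p36} W246={p28} W346={p23} W356={p30}
C dims 6,15,10; δ0: rk 6, SNF 1^5·2; δ1: rk 9, SNF 1^9
Ȟ^0: (6−6)−0=0 ⇒ 0
Ȟ^1: (15−9)−6=0 plus torsion [2] ⇒ Z/2
Ȟ^2: (10−0)−9=1 ⇒ Z


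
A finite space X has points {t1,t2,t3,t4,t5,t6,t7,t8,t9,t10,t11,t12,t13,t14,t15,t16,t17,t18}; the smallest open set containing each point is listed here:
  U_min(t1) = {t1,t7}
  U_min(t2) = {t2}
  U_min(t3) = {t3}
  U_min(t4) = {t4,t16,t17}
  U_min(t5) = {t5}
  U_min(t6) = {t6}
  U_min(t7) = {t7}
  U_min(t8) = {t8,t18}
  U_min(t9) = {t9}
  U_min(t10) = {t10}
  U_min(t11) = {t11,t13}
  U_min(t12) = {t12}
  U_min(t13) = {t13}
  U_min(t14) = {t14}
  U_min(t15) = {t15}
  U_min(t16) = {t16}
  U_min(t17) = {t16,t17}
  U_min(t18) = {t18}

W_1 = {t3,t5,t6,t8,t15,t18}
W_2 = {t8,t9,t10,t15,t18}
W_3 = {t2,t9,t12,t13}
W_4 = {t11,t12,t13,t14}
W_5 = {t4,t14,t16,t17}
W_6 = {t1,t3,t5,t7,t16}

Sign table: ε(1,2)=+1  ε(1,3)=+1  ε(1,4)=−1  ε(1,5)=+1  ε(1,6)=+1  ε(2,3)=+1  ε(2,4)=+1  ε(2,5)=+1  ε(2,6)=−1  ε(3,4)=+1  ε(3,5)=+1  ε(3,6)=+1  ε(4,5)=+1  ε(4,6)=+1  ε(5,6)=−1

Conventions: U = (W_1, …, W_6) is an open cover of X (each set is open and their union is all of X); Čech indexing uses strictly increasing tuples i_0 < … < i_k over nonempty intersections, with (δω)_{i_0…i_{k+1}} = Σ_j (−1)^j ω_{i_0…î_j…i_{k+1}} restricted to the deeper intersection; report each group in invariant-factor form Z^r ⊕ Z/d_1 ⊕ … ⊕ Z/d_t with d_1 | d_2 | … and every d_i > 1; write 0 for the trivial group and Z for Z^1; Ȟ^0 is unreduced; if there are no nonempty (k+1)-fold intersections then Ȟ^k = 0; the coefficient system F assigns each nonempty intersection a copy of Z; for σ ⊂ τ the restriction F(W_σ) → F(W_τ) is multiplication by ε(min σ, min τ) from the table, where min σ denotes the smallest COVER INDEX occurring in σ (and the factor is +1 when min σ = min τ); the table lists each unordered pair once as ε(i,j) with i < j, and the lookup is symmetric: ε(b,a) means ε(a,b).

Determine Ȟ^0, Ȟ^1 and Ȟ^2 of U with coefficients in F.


Ȟ^0(U;F) ≅ 0, Ȟ^1(U;F) ≅ Z/2 and Ȟ^2(U;F) ≅ 0

intersection data:
  W12={t8,t15,t18} W16={t3,t5} W23={t9} W34={t12,t13} W45={t14} W56={t16}
C dims 6,6; δ0: rk 6, SNF 1^5·2
Ȟ^0 = (6 − 6) − 0 = 0, so Ȟ^0 ≅ 0
Ȟ^1 = (6 − 0) − 6 = 0 plus torsion [2], so Ȟ^1 ≅ Z/2
Ȟ^2 = (0 − 0) − 0 = 0, so Ȟ^2 ≅ 0


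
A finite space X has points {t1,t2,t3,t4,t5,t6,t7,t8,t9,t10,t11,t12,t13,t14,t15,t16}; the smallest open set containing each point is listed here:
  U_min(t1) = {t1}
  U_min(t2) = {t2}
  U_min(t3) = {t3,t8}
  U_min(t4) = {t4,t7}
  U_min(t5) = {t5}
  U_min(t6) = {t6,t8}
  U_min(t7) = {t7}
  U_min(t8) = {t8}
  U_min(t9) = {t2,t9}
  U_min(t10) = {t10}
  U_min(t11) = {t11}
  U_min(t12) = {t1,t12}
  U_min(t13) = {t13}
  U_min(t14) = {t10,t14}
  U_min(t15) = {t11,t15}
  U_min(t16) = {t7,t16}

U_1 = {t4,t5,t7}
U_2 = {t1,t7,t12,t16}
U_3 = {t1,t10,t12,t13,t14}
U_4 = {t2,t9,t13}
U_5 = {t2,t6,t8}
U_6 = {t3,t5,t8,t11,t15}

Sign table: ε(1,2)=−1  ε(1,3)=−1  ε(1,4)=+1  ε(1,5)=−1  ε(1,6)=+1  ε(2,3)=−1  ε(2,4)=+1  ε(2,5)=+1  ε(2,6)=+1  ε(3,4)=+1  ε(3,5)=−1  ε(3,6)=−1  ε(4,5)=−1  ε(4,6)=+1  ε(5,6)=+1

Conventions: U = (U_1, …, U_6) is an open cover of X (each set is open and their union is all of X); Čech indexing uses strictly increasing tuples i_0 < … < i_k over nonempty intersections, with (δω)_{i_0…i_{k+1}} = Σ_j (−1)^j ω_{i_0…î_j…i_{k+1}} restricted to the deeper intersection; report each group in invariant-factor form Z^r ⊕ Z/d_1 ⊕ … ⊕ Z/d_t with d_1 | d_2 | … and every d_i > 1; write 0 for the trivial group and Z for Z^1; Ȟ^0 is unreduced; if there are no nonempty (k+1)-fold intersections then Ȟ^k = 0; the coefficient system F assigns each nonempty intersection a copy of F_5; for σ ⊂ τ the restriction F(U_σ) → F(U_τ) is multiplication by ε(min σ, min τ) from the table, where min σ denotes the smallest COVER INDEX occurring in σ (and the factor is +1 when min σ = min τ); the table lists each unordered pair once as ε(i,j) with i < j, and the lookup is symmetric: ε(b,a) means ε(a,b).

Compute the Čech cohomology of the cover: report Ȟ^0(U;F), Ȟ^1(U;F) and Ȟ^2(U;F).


nerve simplices:
  U12={t7} U16={t5} U23={t1,t12} U34={t13} U45={t2} U56={t8}
C dims 6,6; δ0: rk_F5 6
degree 0: 6−6−0 = 0 → Ȟ^0 ≅ 0
degree 1: 6−0−6 = 0 → Ȟ^1 ≅ 0
degree 2: 0−0−0 = 0 → Ȟ^2 ≅ 0

Ȟ^0(U;F) ≅ 0, Ȟ^1(U;F) ≅ 0 and Ȟ^2(U;F) ≅ 0


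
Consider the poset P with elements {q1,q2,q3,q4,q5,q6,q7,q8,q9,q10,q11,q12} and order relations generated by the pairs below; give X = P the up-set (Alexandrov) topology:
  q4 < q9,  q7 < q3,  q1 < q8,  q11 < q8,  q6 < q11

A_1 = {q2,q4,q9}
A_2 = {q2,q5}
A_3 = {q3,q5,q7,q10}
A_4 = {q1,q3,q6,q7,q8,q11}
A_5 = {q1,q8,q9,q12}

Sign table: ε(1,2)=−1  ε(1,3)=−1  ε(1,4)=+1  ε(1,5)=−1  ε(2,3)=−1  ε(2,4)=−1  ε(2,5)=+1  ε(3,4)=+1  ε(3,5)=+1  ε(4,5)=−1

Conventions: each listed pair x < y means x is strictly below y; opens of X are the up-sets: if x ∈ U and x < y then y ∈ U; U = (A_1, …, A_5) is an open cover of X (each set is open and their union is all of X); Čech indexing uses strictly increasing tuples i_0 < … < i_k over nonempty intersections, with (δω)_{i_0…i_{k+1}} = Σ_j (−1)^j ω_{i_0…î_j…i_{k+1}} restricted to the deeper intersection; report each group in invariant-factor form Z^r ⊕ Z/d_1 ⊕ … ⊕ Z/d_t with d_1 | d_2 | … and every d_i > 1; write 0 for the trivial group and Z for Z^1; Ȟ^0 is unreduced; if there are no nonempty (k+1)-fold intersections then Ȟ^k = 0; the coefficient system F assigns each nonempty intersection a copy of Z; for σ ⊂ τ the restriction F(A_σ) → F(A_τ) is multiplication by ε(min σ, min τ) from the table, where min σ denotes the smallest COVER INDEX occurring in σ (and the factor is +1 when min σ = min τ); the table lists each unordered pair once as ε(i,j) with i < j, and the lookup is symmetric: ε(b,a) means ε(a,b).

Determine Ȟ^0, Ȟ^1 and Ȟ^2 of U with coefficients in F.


Ȟ^0 = Z; Ȟ^1 = Z; Ȟ^2 = 0

nerve of the cover:
  A12={q2} A15={q9} A23={q5} A34={q3,q7} A45={q1,q8}
C dims 5,5; δ0: rk 4, SNF 1^4
Ȟ^0 = (5 − 4) − 0 = 1, so Ȟ^0 ≅ Z
Ȟ^1 = (5 − 0) − 4 = 1, so Ȟ^1 ≅ Z
Ȟ^2 = (0 − 0) − 0 = 0, so Ȟ^2 ≅ 0


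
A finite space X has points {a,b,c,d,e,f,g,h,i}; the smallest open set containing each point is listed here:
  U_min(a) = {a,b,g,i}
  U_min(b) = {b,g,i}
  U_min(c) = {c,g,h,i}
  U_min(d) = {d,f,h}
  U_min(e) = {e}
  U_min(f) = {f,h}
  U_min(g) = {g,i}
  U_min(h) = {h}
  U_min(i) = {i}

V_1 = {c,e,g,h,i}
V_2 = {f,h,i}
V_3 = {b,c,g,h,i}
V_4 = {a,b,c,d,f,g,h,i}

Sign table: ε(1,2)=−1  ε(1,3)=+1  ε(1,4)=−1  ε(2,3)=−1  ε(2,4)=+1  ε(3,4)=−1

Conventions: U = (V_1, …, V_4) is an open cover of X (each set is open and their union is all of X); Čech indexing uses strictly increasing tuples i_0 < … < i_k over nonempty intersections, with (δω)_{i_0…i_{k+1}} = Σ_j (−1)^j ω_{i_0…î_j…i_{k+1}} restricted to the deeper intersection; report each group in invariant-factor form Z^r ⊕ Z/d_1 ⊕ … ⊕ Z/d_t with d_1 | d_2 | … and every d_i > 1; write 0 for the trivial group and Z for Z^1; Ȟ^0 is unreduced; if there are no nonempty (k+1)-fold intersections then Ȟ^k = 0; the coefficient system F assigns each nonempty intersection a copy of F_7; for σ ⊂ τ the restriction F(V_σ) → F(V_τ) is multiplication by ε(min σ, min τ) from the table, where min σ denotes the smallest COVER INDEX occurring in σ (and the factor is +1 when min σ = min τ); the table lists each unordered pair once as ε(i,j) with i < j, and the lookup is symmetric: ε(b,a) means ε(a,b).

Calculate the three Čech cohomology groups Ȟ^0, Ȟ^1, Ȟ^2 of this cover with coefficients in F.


intersection data:
  V12={h,i} V13={c,g,h,i} V14={c,g,h,i} V23={h,i} V24={f,h,i} V34={b,c,g,h,i}
  V123={h,i} V124={h,i} V134={c,g,h,i} V234={h,i}
  V1234={h,i}
C dims 4,6,4,1; δ0: rk_F7 3; δ1: rk_F7 3; δ2: rk_F7 1
Ȟ^0 = (4 − 3) − 0 = 1, so Ȟ^0 ≅ Z/7
Ȟ^1 = (6 − 3) − 3 = 0, so Ȟ^1 ≅ 0
Ȟ^2 = (4 − 1) − 3 = 0, so Ȟ^2 ≅ 0

Ȟ^0(U;F) ≅ Z/7; Ȟ^1(U;F) ≅ 0; Ȟ^2(U;F) ≅ 0


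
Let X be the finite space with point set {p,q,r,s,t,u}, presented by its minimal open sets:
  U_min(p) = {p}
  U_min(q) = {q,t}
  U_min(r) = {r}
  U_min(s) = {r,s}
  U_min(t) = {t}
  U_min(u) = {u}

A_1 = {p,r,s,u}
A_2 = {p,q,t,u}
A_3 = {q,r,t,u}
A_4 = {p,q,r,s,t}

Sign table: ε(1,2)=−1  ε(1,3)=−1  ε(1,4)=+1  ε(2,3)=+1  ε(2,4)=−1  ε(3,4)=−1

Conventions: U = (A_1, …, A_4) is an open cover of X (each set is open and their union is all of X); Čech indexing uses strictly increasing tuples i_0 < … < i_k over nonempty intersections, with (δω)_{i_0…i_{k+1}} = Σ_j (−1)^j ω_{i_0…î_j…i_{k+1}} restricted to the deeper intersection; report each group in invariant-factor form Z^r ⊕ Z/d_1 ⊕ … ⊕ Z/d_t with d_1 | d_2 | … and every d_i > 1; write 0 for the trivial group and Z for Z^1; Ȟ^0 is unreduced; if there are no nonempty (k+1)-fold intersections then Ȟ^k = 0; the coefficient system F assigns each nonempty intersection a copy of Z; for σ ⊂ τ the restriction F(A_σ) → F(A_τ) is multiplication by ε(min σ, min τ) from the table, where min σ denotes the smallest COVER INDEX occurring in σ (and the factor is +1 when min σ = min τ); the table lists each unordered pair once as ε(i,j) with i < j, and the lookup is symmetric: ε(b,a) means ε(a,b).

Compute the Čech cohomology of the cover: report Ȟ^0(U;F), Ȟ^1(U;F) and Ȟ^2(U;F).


Ȟ^0 = Z, Ȟ^1 = 0, Ȟ^2 = Z

nonempty intersections:
  A12={p,u} A13={r,u} A14={p,r,s} A23={q,t,u} A24={p,q,t} A34={q,r,t}
  A123={u} A124={p} A134={r} A234={q,t}
C dims 4,6,4; δ0: rk 3, SNF 1^3; δ1: rk 3, SNF 1^3
Ȟ^0: (4−3)−0=1 ⇒ Z
Ȟ^1: (6−3)−3=0 ⇒ 0
Ȟ^2: (4−0)−3=1 ⇒ Z


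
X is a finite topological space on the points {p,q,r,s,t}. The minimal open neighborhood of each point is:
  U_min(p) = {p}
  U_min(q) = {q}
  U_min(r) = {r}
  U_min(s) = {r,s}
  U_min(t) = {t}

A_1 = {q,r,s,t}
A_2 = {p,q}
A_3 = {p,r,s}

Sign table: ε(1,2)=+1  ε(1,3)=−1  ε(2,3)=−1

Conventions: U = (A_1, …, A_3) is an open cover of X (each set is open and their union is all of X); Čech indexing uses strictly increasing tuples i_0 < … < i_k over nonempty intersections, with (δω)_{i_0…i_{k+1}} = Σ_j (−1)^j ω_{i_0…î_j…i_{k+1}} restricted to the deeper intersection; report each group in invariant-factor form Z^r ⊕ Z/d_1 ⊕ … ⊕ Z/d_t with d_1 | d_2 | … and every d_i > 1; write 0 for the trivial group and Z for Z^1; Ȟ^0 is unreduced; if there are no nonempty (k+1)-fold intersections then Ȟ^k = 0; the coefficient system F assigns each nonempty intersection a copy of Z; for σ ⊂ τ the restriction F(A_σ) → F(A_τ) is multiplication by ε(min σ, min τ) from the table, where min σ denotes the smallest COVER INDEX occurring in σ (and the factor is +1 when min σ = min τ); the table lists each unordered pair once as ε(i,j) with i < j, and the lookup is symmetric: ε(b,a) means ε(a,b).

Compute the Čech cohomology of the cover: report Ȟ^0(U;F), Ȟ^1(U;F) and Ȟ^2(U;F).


Ȟ^0 = Z, Ȟ^1 = Z, Ȟ^2 = 0

nerve simplices:
  A12={q} A13={r,s} A23={p}
C dims 3,3; δ0: rk 2, SNF 1^2
degree 0: 3−2−0 = 1 → Ȟ^0 ≅ Z
degree 1: 3−0−2 = 1 → Ȟ^1 ≅ Z
degree 2: 0−0−0 = 0 → Ȟ^2 ≅ 0


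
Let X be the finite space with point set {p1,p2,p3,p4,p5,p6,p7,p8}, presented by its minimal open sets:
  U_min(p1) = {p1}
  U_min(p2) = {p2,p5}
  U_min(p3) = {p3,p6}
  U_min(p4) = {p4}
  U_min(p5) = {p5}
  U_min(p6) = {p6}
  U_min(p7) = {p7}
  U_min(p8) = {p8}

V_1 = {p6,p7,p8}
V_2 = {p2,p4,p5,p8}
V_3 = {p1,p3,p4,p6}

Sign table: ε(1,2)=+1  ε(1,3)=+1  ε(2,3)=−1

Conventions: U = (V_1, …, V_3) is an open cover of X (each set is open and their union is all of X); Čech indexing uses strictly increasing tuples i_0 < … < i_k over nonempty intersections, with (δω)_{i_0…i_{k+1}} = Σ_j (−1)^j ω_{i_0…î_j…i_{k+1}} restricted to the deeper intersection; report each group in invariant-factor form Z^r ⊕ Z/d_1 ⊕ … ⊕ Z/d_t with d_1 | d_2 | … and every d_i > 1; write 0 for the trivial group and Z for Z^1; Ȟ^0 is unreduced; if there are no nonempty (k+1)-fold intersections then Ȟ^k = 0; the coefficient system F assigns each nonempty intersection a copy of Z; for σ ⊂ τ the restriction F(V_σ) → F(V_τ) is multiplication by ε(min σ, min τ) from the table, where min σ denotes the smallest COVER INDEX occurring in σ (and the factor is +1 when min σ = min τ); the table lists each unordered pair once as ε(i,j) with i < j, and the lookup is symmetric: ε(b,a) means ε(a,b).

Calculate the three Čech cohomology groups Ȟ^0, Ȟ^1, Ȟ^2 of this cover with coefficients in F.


intersection data:
  V12={p8} V13={p6} V23={p4}
C dims 3,3; δ0: rk 3, SNF 1^2·2
Ȟ^0 = (3 − 3) − 0 = 0, so Ȟ^0 ≅ 0
Ȟ^1 = (3 − 0) − 3 = 0 plus torsion [2], so Ȟ^1 ≅ Z/2
Ȟ^2 = (0 − 0) − 0 = 0, so Ȟ^2 ≅ 0

Ȟ^0(U;F) ≅ 0, Ȟ^1(U;F) ≅ Z/2, Ȟ^2(U;F) ≅ 0


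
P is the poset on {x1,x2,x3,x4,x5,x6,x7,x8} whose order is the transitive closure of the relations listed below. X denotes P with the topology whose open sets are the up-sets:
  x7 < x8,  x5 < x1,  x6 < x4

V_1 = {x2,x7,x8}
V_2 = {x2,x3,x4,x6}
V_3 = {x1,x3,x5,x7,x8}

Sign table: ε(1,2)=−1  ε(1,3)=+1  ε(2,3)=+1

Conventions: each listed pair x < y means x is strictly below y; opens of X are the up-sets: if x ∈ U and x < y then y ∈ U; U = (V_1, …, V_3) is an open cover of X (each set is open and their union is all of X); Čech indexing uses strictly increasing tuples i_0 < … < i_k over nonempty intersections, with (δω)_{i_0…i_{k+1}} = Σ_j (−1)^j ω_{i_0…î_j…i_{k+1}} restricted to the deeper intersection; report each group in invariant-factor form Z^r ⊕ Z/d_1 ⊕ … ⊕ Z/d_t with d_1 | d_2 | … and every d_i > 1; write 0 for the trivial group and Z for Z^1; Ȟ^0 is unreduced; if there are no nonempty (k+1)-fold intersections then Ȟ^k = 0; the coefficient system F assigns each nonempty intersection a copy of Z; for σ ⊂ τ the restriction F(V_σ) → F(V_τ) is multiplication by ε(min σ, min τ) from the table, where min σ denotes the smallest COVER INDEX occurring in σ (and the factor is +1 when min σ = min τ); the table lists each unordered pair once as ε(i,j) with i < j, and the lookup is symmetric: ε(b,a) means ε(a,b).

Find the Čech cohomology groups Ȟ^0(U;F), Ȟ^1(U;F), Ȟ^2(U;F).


nonempty overlaps:
  V12={x2} V13={x7,x8} V23={x3}
C dims 3,3; δ0: rk 3, SNF 1^2·2
degree 0: 3−3−0 = 0 → Ȟ^0 ≅ 0
degree 1: 3−0−3 = 0 plus torsion [2] → Ȟ^1 ≅ Z/2
degree 2: 0−0−0 = 0 → Ȟ^2 ≅ 0

Ȟ^0(U;F) ≅ 0,  Ȟ^1(U;F) ≅ Z/2,  Ȟ^2(U;F) ≅ 0


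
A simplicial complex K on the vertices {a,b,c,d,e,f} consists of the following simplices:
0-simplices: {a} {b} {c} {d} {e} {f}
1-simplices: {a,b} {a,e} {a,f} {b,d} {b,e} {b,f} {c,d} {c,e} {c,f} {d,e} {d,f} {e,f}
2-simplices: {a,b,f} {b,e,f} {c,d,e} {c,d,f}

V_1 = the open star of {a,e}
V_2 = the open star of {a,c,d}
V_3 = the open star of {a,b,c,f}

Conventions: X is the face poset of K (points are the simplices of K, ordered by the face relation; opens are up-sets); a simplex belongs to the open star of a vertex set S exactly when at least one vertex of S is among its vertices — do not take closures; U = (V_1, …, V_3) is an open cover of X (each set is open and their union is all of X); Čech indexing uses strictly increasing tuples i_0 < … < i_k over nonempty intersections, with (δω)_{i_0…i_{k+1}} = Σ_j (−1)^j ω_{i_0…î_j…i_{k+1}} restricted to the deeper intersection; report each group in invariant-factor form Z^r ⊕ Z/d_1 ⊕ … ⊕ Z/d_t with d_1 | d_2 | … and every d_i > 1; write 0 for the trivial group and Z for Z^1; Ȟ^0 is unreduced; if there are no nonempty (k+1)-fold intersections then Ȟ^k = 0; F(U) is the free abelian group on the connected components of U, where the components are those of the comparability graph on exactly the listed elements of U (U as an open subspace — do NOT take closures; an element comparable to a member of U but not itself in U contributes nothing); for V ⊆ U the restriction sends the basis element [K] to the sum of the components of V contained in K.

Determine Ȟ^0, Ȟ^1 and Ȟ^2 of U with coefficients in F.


nerve simplices:
  V1={{a},{e},{a,b},{a,e},{a,f},{b,e},{c,e},{d,e},{e,f},{a,b,f},{b,e,f},{c,d,e}} V2={{a},{c},{d},{a,b},{a,e},{a,f},{b,d},{c,d},{c,e},{c,f},{d,e},{d,f},{a,b,f},{c,d,e},{c,d,f}} V3={{a},{b},{c},{f},{a,b},{a,e},{a,f},{b,d},{b,e},{b,f},{c,d},{c,e},{c,f},{d,f},{e,f},{a,b,f},{b,e,f},{c,d,e},{c,d,f}}
  V12={{a},{a,b},{a,e},{a,f},{c,e},{d,e},{a,b,f},{c,d,e}} V13={{a},{a,b},{a,e},{a,f},{b,e},{c,e},{e,f},{a,b,f},{b,e,f},{c,d,e}} V23={{a},{c},{a,b},{a,e},{a,f},{b,d},{c,d},{c,e},{c,f},{d,f},{a,b,f},{c,d,e},{c,d,f}}
  V123={{a},{a,b},{a,e},{a,f},{c,e},{a,b,f},{c,d,e}}
components per intersection:
  V1: {{a},{e},{a,b},{a,e},{a,f},{b,e},{c,e},{d,e},{e,f},{a,b,f},{b,e,f},{c,d,e}}
  V2: {{a},{a,b},{a,e},{a,f},{a,b,f}} {{c},{d},{b,d},{c,d},{c,e},{c,f},{d,e},{d,f},{c,d,e},{c,d,f}}
  V3: {{a},{b},{c},{f},{a,b},{a,e},{a,f},{b,d},{b,e},{b,f},{c,d},{c,e},{c,f},{d,f},{e,f},{a,b,f},{b,e,f},{c,d,e},{c,d,f}}
  V12: {{a},{a,b},{a,e},{a,f},{a,b,f}} {{c,e},{d,e},{c,d,e}}
  V13: {{a},{a,b},{a,e},{a,f},{a,b,f}} {{b,e},{e,f},{b,e,f}} {{c,e},{c,d,e}}
  V23: {{a},{a,b},{a,e},{a,f},{a,b,f}} {{c},{c,d},{c,e},{c,f},{d,f},{c,d,e},{c,d,f}} {{b,d}}
  V123: {{a},{a,b},{a,e},{a,f},{a,b,f}} {{c,e},{c,d,e}}
C dims 4,8,2; δ0: rk 3, SNF 1^3; δ1: rk 2, SNF 1^2
degree 0: 4−3−0 = 1 → Ȟ^0 ≅ Z
degree 1: 8−2−3 = 3 → Ȟ^1 ≅ Z^3
degree 2: 2−0−2 = 0 → Ȟ^2 ≅ 0

Ȟ^0(U;F) ≅ Z, Ȟ^1(U;F) ≅ Z^3 and Ȟ^2(U;F) ≅ 0


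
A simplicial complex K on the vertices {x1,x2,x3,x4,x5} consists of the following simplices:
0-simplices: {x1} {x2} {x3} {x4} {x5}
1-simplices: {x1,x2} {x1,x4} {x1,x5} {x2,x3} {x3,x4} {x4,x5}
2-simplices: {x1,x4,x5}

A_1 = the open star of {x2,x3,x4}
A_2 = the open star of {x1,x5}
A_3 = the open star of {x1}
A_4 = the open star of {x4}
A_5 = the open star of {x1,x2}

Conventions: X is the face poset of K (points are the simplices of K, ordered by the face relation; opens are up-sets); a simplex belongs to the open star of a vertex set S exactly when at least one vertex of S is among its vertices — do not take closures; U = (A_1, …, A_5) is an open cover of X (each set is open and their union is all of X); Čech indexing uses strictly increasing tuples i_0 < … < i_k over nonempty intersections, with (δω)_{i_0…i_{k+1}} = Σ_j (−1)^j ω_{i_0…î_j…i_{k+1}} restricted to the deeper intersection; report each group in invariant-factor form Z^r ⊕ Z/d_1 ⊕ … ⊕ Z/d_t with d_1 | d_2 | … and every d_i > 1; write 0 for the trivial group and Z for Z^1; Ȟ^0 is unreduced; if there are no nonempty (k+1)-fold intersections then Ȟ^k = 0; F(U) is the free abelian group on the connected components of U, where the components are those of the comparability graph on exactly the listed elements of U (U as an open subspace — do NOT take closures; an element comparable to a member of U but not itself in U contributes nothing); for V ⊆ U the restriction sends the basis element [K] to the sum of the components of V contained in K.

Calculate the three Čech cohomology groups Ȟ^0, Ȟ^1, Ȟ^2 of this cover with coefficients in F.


nonempty intersections:
  A1={{x2},{x3},{x4},{x1,x2},{x1,x4},{x2,x3},{x3,x4},{x4,x5},{x1,x4,x5}} A2={{x1},{x5},{x1,x2},{x1,x4},{x1,x5},{x4,x5},{x1,x4,x5}} A3={{x1},{x1,x2},{x1,x4},{x1,x5},{x1,x4,x5}} A4={{x4},{x1,x4},{x3,x4},{x4,x5},{x1,x4,x5}} A5={{x1},{x2},{x1,x2},{x1,x4},{x1,x5},{x2,x3},{x1,x4,x5}}
  A12={{x1,x2},{x1,x4},{x4,x5},{x1,x4,x5}} A13={{x1,x2},{x1,x4},{x1,x4,x5}} A14={{x4},{x1,x4},{x3,x4},{x4,x5},{x1,x4,x5}} A15={{x2},{x1,x2},{x1,x4},{x2,x3},{x1,x4,x5}} A23={{x1},{x1,x2},{x1,x4},{x1,x5},{x1,x4,x5}} A24={{x1,x4},{x4,x5},{x1,x4,x5}} A25={{x1},{x1,x2},{x1,x4},{x1,x5},{x1,x4,x5}} A34={{x1,x4},{x1,x4,x5}} A35={{x1},{x1,x2},{x1,x4},{x1,x5},{x1,x4,x5}} A45={{x1,x4},{x1,x4,x5}}
  A123={{x1,x2},{x1,x4},{x1,x4,x5}} A124={{x1,x4},{x4,x5},{x1,x4,x5}} A125={{x1,x2},{x1,x4},{x1,x4,x5}} A134={{x1,x4},{x1,x4,x5}} A135={{x1,x2},{x1,x4},{x1,x4,x5}} A145={{x1,x4},{x1,x4,x5}} A234={{x1,x4},{x1,x4,x5}} A235={{x1},{x1,x2},{x1,x4},{x1,x5},{x1,x4,x5}} A245={{x1,x4},{x1,x4,x5}} A345={{x1,x4},{x1,x4,x5}}
  A1234={{x1,x4},{x1,x4,x5}} A1235={{x1,x2},{x1,x4},{x1,x4,x5}} A1245={{x1,x4},{x1,x4,x5}} A1345={{x1,x4},{x1,x4,x5}} A2345={{x1,x4},{x1,x4,x5}}
  A12345={{x1,x4},{x1,x4,x5}}
components per intersection:
  A1: {{x2},{x3},{x4},{x1,x2},{x1,x4},{x2,x3},{x3,x4},{x4,x5},{x1,x4,x5}}
  A2: {{x1},{x5},{x1,x2},{x1,x4},{x1,x5},{x4,x5},{x1,x4,x5}}
  A3: {{x1},{x1,x2},{x1,x4},{x1,x5},{x1,x4,x5}}
  A4: {{x4},{x1,x4},{x3,x4},{x4,x5},{x1,x4,x5}}
  A5: {{x1},{x2},{x1,x2},{x1,x4},{x1,x5},{x2,x3},{x1,x4,x5}}
  A12: {{x1,x2}} {{x1,x4},{x4,x5},{x1,x4,x5}}
  A13: {{x1,x2}} {{x1,x4},{x1,x4,x5}}
  A14: {{x4},{x1,x4},{x3,x4},{x4,x5},{x1,x4,x5}}
  A15: {{x2},{x1,x2},{x2,x3}} {{x1,x4},{x1,x4,x5}}
  A23: {{x1},{x1,x2},{x1,x4},{x1,x5},{x1,x4,x5}}
  A24: {{x1,x4},{x4,x5},{x1,x4,x5}}
  A25: {{x1},{x1,x2},{x1,x4},{x1,x5},{x1,x4,x5}}
  A34: {{x1,x4},{x1,x4,x5}}
  A35: {{x1},{x1,x2},{x1,x4},{x1,x5},{x1,x4,x5}}
  A45: {{x1,x4},{x1,x4,x5}}
  A123: {{x1,x2}} {{x1,x4},{x1,x4,x5}}
  A124: {{x1,x4},{x4,x5},{x1,x4,x5}}
  A125: {{x1,x2}} {{x1,x4},{x1,x4,x5}}
  A134: {{x1,x4},{x1,x4,x5}}
  A135: {{x1,x2}} {{x1,x4},{x1,x4,x5}}
  A145: {{x1,x4},{x1,x4,x5}}
  A234: {{x1,x4},{x1,x4,x5}}
  A235: {{x1},{x1,x2},{x1,x4},{x1,x5},{x1,x4,x5}}
  A245: {{x1,x4},{x1,x4,x5}}
  A345: {{x1,x4},{x1,x4,x5}}
  A1234: {{x1,x4},{x1,x4,x5}}
  A1235: {{x1,x2}} {{x1,x4},{x1,x4,x5}}
  A1245: {{x1,x4},{x1,x4,x5}}
  A1345: {{x1,x4},{x1,x4,x5}}
  A2345: {{x1,x4},{x1,x4,x5}}
  A12345: {{x1,x4},{x1,x4,x5}}
C dims 5,13,13,6; δ0: rk 4, SNF 1^4; δ1: rk 8, SNF 1^8; δ2: rk 5, SNF 1^5
Ȟ^0: (5−4)−0=1 ⇒ Z
Ȟ^1: (13−8)−4=1 ⇒ Z
Ȟ^2: (13−5)−8=0 ⇒ 0

Ȟ^0(U;F) ≅ Z; Ȟ^1(U;F) ≅ Z; Ȟ^2(U;F) ≅ 0
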